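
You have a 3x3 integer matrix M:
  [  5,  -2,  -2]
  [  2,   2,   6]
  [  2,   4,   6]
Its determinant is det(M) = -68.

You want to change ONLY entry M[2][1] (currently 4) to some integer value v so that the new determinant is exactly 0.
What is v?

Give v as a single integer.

Answer: 2

Derivation:
det is linear in entry M[2][1]: det = old_det + (v - 4) * C_21
Cofactor C_21 = -34
Want det = 0: -68 + (v - 4) * -34 = 0
  (v - 4) = 68 / -34 = -2
  v = 4 + (-2) = 2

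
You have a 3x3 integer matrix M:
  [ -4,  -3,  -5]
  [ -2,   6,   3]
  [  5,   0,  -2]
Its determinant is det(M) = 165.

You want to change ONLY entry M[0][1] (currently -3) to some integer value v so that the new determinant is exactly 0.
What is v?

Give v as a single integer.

Answer: -18

Derivation:
det is linear in entry M[0][1]: det = old_det + (v - -3) * C_01
Cofactor C_01 = 11
Want det = 0: 165 + (v - -3) * 11 = 0
  (v - -3) = -165 / 11 = -15
  v = -3 + (-15) = -18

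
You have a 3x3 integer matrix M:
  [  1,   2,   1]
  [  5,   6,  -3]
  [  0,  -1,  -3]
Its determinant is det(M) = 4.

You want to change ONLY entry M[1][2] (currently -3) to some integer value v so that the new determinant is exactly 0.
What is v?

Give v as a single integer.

det is linear in entry M[1][2]: det = old_det + (v - -3) * C_12
Cofactor C_12 = 1
Want det = 0: 4 + (v - -3) * 1 = 0
  (v - -3) = -4 / 1 = -4
  v = -3 + (-4) = -7

Answer: -7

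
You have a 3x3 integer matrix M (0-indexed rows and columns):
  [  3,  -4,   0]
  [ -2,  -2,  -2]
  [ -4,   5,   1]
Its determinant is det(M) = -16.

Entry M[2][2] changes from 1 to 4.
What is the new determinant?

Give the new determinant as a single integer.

Answer: -58

Derivation:
det is linear in row 2: changing M[2][2] by delta changes det by delta * cofactor(2,2).
Cofactor C_22 = (-1)^(2+2) * minor(2,2) = -14
Entry delta = 4 - 1 = 3
Det delta = 3 * -14 = -42
New det = -16 + -42 = -58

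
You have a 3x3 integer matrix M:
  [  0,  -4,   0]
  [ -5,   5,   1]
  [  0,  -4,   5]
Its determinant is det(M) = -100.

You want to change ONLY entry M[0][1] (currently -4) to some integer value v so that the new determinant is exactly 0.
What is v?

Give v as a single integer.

Answer: 0

Derivation:
det is linear in entry M[0][1]: det = old_det + (v - -4) * C_01
Cofactor C_01 = 25
Want det = 0: -100 + (v - -4) * 25 = 0
  (v - -4) = 100 / 25 = 4
  v = -4 + (4) = 0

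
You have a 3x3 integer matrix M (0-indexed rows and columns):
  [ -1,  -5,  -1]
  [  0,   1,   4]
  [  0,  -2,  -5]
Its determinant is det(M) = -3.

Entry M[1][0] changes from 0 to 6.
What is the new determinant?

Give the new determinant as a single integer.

Answer: -141

Derivation:
det is linear in row 1: changing M[1][0] by delta changes det by delta * cofactor(1,0).
Cofactor C_10 = (-1)^(1+0) * minor(1,0) = -23
Entry delta = 6 - 0 = 6
Det delta = 6 * -23 = -138
New det = -3 + -138 = -141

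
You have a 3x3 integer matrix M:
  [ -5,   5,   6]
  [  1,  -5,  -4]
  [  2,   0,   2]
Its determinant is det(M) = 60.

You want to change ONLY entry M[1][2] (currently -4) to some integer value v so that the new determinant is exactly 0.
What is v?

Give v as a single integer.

det is linear in entry M[1][2]: det = old_det + (v - -4) * C_12
Cofactor C_12 = 10
Want det = 0: 60 + (v - -4) * 10 = 0
  (v - -4) = -60 / 10 = -6
  v = -4 + (-6) = -10

Answer: -10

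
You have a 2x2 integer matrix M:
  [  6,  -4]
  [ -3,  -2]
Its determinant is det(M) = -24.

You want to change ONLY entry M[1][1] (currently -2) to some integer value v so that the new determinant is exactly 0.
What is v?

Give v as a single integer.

det is linear in entry M[1][1]: det = old_det + (v - -2) * C_11
Cofactor C_11 = 6
Want det = 0: -24 + (v - -2) * 6 = 0
  (v - -2) = 24 / 6 = 4
  v = -2 + (4) = 2

Answer: 2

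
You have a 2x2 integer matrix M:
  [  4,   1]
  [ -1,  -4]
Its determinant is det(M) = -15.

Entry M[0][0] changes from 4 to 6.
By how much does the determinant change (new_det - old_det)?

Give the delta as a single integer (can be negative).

Answer: -8

Derivation:
Cofactor C_00 = -4
Entry delta = 6 - 4 = 2
Det delta = entry_delta * cofactor = 2 * -4 = -8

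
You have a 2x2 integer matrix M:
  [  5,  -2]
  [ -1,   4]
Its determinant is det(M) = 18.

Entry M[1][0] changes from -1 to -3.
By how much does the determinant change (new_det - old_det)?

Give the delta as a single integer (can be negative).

Cofactor C_10 = 2
Entry delta = -3 - -1 = -2
Det delta = entry_delta * cofactor = -2 * 2 = -4

Answer: -4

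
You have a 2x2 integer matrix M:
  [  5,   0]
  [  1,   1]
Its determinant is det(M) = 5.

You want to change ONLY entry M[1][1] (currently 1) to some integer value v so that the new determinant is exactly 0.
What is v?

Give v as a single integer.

Answer: 0

Derivation:
det is linear in entry M[1][1]: det = old_det + (v - 1) * C_11
Cofactor C_11 = 5
Want det = 0: 5 + (v - 1) * 5 = 0
  (v - 1) = -5 / 5 = -1
  v = 1 + (-1) = 0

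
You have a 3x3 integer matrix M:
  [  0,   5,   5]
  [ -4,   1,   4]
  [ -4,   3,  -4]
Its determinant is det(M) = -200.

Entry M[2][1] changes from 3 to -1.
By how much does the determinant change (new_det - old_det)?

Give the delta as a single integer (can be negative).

Cofactor C_21 = -20
Entry delta = -1 - 3 = -4
Det delta = entry_delta * cofactor = -4 * -20 = 80

Answer: 80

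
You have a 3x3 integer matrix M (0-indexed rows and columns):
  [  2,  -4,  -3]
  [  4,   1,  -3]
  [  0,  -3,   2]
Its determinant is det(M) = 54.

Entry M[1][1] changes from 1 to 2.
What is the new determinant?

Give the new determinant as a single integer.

det is linear in row 1: changing M[1][1] by delta changes det by delta * cofactor(1,1).
Cofactor C_11 = (-1)^(1+1) * minor(1,1) = 4
Entry delta = 2 - 1 = 1
Det delta = 1 * 4 = 4
New det = 54 + 4 = 58

Answer: 58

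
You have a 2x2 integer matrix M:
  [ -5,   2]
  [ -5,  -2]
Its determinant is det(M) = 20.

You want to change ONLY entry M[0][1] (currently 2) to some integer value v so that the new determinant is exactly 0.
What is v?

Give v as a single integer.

Answer: -2

Derivation:
det is linear in entry M[0][1]: det = old_det + (v - 2) * C_01
Cofactor C_01 = 5
Want det = 0: 20 + (v - 2) * 5 = 0
  (v - 2) = -20 / 5 = -4
  v = 2 + (-4) = -2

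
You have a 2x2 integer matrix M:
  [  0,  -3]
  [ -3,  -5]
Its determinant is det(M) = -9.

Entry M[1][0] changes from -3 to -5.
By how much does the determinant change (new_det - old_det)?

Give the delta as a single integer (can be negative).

Cofactor C_10 = 3
Entry delta = -5 - -3 = -2
Det delta = entry_delta * cofactor = -2 * 3 = -6

Answer: -6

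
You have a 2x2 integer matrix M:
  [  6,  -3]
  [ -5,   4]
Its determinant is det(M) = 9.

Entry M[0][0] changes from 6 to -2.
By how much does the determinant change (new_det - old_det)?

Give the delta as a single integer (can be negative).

Cofactor C_00 = 4
Entry delta = -2 - 6 = -8
Det delta = entry_delta * cofactor = -8 * 4 = -32

Answer: -32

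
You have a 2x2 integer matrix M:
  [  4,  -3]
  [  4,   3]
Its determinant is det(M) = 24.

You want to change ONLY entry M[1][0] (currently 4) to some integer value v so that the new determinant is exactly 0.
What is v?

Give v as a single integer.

Answer: -4

Derivation:
det is linear in entry M[1][0]: det = old_det + (v - 4) * C_10
Cofactor C_10 = 3
Want det = 0: 24 + (v - 4) * 3 = 0
  (v - 4) = -24 / 3 = -8
  v = 4 + (-8) = -4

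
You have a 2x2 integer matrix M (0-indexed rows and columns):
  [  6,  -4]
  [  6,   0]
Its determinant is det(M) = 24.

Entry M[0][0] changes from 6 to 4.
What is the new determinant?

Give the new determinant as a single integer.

Answer: 24

Derivation:
det is linear in row 0: changing M[0][0] by delta changes det by delta * cofactor(0,0).
Cofactor C_00 = (-1)^(0+0) * minor(0,0) = 0
Entry delta = 4 - 6 = -2
Det delta = -2 * 0 = 0
New det = 24 + 0 = 24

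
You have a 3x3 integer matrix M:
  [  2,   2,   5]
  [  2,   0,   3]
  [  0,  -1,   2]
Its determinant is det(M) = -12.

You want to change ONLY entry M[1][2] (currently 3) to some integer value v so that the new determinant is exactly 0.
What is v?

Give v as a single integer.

det is linear in entry M[1][2]: det = old_det + (v - 3) * C_12
Cofactor C_12 = 2
Want det = 0: -12 + (v - 3) * 2 = 0
  (v - 3) = 12 / 2 = 6
  v = 3 + (6) = 9

Answer: 9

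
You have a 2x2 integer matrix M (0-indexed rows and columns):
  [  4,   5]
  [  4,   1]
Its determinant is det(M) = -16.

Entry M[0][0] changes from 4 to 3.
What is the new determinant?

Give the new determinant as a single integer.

det is linear in row 0: changing M[0][0] by delta changes det by delta * cofactor(0,0).
Cofactor C_00 = (-1)^(0+0) * minor(0,0) = 1
Entry delta = 3 - 4 = -1
Det delta = -1 * 1 = -1
New det = -16 + -1 = -17

Answer: -17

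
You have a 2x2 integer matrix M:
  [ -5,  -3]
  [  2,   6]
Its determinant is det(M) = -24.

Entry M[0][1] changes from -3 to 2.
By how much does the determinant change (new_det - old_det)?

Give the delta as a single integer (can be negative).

Cofactor C_01 = -2
Entry delta = 2 - -3 = 5
Det delta = entry_delta * cofactor = 5 * -2 = -10

Answer: -10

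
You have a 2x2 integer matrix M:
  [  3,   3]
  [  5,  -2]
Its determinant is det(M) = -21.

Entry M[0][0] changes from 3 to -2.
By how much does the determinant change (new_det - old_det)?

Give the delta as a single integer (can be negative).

Cofactor C_00 = -2
Entry delta = -2 - 3 = -5
Det delta = entry_delta * cofactor = -5 * -2 = 10

Answer: 10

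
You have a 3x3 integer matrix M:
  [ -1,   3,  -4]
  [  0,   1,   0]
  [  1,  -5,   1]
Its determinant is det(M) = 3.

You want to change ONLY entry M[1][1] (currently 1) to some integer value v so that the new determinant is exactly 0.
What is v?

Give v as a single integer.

det is linear in entry M[1][1]: det = old_det + (v - 1) * C_11
Cofactor C_11 = 3
Want det = 0: 3 + (v - 1) * 3 = 0
  (v - 1) = -3 / 3 = -1
  v = 1 + (-1) = 0

Answer: 0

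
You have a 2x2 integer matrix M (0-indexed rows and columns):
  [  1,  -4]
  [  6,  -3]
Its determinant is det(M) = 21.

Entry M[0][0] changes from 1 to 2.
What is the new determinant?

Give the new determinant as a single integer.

det is linear in row 0: changing M[0][0] by delta changes det by delta * cofactor(0,0).
Cofactor C_00 = (-1)^(0+0) * minor(0,0) = -3
Entry delta = 2 - 1 = 1
Det delta = 1 * -3 = -3
New det = 21 + -3 = 18

Answer: 18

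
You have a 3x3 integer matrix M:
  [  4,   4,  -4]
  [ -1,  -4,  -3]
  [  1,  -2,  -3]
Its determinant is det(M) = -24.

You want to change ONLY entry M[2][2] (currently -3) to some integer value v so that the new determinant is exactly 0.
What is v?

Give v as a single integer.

det is linear in entry M[2][2]: det = old_det + (v - -3) * C_22
Cofactor C_22 = -12
Want det = 0: -24 + (v - -3) * -12 = 0
  (v - -3) = 24 / -12 = -2
  v = -3 + (-2) = -5

Answer: -5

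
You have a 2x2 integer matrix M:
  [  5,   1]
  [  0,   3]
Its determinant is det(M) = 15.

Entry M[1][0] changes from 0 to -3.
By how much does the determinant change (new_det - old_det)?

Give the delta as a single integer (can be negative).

Answer: 3

Derivation:
Cofactor C_10 = -1
Entry delta = -3 - 0 = -3
Det delta = entry_delta * cofactor = -3 * -1 = 3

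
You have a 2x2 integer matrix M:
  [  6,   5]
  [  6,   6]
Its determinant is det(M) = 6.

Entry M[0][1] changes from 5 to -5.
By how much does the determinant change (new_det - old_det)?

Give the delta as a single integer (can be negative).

Cofactor C_01 = -6
Entry delta = -5 - 5 = -10
Det delta = entry_delta * cofactor = -10 * -6 = 60

Answer: 60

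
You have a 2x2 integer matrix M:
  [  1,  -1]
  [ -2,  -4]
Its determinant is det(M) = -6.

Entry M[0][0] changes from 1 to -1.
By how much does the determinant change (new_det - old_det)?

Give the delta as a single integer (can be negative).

Cofactor C_00 = -4
Entry delta = -1 - 1 = -2
Det delta = entry_delta * cofactor = -2 * -4 = 8

Answer: 8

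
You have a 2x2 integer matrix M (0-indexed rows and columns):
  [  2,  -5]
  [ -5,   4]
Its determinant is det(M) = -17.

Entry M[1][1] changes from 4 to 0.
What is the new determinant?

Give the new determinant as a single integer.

det is linear in row 1: changing M[1][1] by delta changes det by delta * cofactor(1,1).
Cofactor C_11 = (-1)^(1+1) * minor(1,1) = 2
Entry delta = 0 - 4 = -4
Det delta = -4 * 2 = -8
New det = -17 + -8 = -25

Answer: -25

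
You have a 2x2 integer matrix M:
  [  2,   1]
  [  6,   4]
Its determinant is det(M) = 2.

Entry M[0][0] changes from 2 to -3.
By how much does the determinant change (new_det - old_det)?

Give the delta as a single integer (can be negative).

Cofactor C_00 = 4
Entry delta = -3 - 2 = -5
Det delta = entry_delta * cofactor = -5 * 4 = -20

Answer: -20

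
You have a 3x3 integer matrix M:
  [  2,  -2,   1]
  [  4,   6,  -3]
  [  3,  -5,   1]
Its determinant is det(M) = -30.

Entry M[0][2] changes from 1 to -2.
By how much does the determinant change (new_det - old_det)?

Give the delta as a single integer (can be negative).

Cofactor C_02 = -38
Entry delta = -2 - 1 = -3
Det delta = entry_delta * cofactor = -3 * -38 = 114

Answer: 114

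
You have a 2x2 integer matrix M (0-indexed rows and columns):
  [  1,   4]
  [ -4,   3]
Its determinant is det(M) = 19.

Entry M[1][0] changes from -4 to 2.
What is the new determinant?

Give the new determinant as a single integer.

Answer: -5

Derivation:
det is linear in row 1: changing M[1][0] by delta changes det by delta * cofactor(1,0).
Cofactor C_10 = (-1)^(1+0) * minor(1,0) = -4
Entry delta = 2 - -4 = 6
Det delta = 6 * -4 = -24
New det = 19 + -24 = -5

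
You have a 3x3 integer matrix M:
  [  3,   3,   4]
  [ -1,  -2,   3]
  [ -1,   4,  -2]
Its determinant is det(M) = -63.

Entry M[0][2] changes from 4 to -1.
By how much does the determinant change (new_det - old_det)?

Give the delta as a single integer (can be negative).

Answer: 30

Derivation:
Cofactor C_02 = -6
Entry delta = -1 - 4 = -5
Det delta = entry_delta * cofactor = -5 * -6 = 30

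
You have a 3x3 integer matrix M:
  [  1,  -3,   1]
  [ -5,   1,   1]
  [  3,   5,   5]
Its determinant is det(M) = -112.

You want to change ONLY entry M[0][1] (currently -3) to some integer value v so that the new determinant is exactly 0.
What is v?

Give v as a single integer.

det is linear in entry M[0][1]: det = old_det + (v - -3) * C_01
Cofactor C_01 = 28
Want det = 0: -112 + (v - -3) * 28 = 0
  (v - -3) = 112 / 28 = 4
  v = -3 + (4) = 1

Answer: 1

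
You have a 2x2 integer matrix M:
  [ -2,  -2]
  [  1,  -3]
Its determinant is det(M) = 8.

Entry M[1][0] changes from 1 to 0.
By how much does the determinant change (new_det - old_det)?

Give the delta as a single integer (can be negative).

Cofactor C_10 = 2
Entry delta = 0 - 1 = -1
Det delta = entry_delta * cofactor = -1 * 2 = -2

Answer: -2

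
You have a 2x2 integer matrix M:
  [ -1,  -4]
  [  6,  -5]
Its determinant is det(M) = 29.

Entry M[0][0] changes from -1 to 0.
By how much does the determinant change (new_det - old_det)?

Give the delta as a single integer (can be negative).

Answer: -5

Derivation:
Cofactor C_00 = -5
Entry delta = 0 - -1 = 1
Det delta = entry_delta * cofactor = 1 * -5 = -5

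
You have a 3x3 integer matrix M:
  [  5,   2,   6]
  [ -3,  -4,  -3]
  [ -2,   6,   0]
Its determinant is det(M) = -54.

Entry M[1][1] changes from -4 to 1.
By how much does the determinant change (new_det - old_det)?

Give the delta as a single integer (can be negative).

Answer: 60

Derivation:
Cofactor C_11 = 12
Entry delta = 1 - -4 = 5
Det delta = entry_delta * cofactor = 5 * 12 = 60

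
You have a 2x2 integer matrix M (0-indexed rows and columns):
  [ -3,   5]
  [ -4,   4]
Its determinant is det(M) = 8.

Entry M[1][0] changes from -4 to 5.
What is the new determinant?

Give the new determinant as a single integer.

det is linear in row 1: changing M[1][0] by delta changes det by delta * cofactor(1,0).
Cofactor C_10 = (-1)^(1+0) * minor(1,0) = -5
Entry delta = 5 - -4 = 9
Det delta = 9 * -5 = -45
New det = 8 + -45 = -37

Answer: -37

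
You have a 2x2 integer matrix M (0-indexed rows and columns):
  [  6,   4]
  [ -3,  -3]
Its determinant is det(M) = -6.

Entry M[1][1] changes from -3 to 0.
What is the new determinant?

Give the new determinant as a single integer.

Answer: 12

Derivation:
det is linear in row 1: changing M[1][1] by delta changes det by delta * cofactor(1,1).
Cofactor C_11 = (-1)^(1+1) * minor(1,1) = 6
Entry delta = 0 - -3 = 3
Det delta = 3 * 6 = 18
New det = -6 + 18 = 12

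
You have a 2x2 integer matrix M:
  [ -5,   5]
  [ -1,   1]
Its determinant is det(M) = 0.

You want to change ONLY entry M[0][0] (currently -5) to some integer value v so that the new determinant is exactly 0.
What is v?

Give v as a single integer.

det is linear in entry M[0][0]: det = old_det + (v - -5) * C_00
Cofactor C_00 = 1
Want det = 0: 0 + (v - -5) * 1 = 0
  (v - -5) = 0 / 1 = 0
  v = -5 + (0) = -5

Answer: -5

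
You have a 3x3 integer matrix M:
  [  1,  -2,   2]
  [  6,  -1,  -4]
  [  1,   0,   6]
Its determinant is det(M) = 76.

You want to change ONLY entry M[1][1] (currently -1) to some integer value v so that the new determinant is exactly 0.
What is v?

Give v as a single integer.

det is linear in entry M[1][1]: det = old_det + (v - -1) * C_11
Cofactor C_11 = 4
Want det = 0: 76 + (v - -1) * 4 = 0
  (v - -1) = -76 / 4 = -19
  v = -1 + (-19) = -20

Answer: -20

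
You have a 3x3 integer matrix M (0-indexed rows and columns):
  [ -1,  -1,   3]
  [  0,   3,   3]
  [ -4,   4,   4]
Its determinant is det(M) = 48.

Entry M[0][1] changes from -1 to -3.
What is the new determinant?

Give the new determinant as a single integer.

Answer: 72

Derivation:
det is linear in row 0: changing M[0][1] by delta changes det by delta * cofactor(0,1).
Cofactor C_01 = (-1)^(0+1) * minor(0,1) = -12
Entry delta = -3 - -1 = -2
Det delta = -2 * -12 = 24
New det = 48 + 24 = 72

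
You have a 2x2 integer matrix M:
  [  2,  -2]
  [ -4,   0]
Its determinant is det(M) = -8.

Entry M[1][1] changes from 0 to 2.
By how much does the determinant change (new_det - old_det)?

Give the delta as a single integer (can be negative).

Answer: 4

Derivation:
Cofactor C_11 = 2
Entry delta = 2 - 0 = 2
Det delta = entry_delta * cofactor = 2 * 2 = 4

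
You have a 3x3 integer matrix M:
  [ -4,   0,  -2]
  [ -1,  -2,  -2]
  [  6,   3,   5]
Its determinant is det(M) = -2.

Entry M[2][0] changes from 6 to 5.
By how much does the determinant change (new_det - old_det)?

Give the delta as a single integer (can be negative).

Cofactor C_20 = -4
Entry delta = 5 - 6 = -1
Det delta = entry_delta * cofactor = -1 * -4 = 4

Answer: 4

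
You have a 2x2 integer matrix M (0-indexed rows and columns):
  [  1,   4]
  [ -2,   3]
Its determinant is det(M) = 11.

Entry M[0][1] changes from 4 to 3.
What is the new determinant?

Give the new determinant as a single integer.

Answer: 9

Derivation:
det is linear in row 0: changing M[0][1] by delta changes det by delta * cofactor(0,1).
Cofactor C_01 = (-1)^(0+1) * minor(0,1) = 2
Entry delta = 3 - 4 = -1
Det delta = -1 * 2 = -2
New det = 11 + -2 = 9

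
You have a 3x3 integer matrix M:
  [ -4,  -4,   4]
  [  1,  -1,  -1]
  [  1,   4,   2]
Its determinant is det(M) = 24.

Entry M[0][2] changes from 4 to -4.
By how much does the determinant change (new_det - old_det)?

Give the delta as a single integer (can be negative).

Answer: -40

Derivation:
Cofactor C_02 = 5
Entry delta = -4 - 4 = -8
Det delta = entry_delta * cofactor = -8 * 5 = -40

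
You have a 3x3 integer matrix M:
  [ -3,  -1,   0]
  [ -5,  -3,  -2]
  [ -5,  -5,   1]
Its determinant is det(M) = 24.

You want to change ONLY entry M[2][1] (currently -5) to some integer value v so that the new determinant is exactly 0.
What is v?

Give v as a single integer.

Answer: -1

Derivation:
det is linear in entry M[2][1]: det = old_det + (v - -5) * C_21
Cofactor C_21 = -6
Want det = 0: 24 + (v - -5) * -6 = 0
  (v - -5) = -24 / -6 = 4
  v = -5 + (4) = -1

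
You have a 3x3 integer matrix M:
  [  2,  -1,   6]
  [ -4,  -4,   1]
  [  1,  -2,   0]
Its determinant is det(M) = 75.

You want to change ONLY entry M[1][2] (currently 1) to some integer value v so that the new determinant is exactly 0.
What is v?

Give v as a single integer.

det is linear in entry M[1][2]: det = old_det + (v - 1) * C_12
Cofactor C_12 = 3
Want det = 0: 75 + (v - 1) * 3 = 0
  (v - 1) = -75 / 3 = -25
  v = 1 + (-25) = -24

Answer: -24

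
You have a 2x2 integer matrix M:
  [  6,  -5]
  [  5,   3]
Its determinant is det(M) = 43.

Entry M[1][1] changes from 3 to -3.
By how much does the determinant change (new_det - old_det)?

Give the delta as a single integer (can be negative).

Answer: -36

Derivation:
Cofactor C_11 = 6
Entry delta = -3 - 3 = -6
Det delta = entry_delta * cofactor = -6 * 6 = -36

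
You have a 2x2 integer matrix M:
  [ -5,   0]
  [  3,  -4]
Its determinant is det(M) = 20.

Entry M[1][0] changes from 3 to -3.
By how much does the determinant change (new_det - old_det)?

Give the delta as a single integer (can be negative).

Answer: 0

Derivation:
Cofactor C_10 = 0
Entry delta = -3 - 3 = -6
Det delta = entry_delta * cofactor = -6 * 0 = 0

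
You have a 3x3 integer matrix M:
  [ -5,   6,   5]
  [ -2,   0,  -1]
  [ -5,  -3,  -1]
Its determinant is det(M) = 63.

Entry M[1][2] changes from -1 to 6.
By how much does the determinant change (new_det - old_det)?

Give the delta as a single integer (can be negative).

Answer: -315

Derivation:
Cofactor C_12 = -45
Entry delta = 6 - -1 = 7
Det delta = entry_delta * cofactor = 7 * -45 = -315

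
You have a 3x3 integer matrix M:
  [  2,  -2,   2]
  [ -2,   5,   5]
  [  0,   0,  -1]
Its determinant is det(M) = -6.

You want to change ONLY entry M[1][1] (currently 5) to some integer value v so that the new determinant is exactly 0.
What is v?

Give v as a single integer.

Answer: 2

Derivation:
det is linear in entry M[1][1]: det = old_det + (v - 5) * C_11
Cofactor C_11 = -2
Want det = 0: -6 + (v - 5) * -2 = 0
  (v - 5) = 6 / -2 = -3
  v = 5 + (-3) = 2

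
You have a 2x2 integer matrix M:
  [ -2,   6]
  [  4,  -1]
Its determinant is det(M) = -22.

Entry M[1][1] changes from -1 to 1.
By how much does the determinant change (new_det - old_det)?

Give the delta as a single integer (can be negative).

Cofactor C_11 = -2
Entry delta = 1 - -1 = 2
Det delta = entry_delta * cofactor = 2 * -2 = -4

Answer: -4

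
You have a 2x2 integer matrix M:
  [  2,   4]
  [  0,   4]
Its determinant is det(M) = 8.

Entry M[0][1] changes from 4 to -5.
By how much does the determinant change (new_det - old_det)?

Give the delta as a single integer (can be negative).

Answer: 0

Derivation:
Cofactor C_01 = 0
Entry delta = -5 - 4 = -9
Det delta = entry_delta * cofactor = -9 * 0 = 0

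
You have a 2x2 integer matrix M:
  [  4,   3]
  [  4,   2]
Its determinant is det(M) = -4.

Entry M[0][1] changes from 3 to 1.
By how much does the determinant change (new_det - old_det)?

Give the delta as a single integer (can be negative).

Answer: 8

Derivation:
Cofactor C_01 = -4
Entry delta = 1 - 3 = -2
Det delta = entry_delta * cofactor = -2 * -4 = 8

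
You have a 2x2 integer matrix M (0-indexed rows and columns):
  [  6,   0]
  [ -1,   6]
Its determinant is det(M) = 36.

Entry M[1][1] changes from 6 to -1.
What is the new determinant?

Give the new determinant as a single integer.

Answer: -6

Derivation:
det is linear in row 1: changing M[1][1] by delta changes det by delta * cofactor(1,1).
Cofactor C_11 = (-1)^(1+1) * minor(1,1) = 6
Entry delta = -1 - 6 = -7
Det delta = -7 * 6 = -42
New det = 36 + -42 = -6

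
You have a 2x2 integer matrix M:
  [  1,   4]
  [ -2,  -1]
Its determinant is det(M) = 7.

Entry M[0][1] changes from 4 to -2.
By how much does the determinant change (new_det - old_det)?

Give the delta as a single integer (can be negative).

Cofactor C_01 = 2
Entry delta = -2 - 4 = -6
Det delta = entry_delta * cofactor = -6 * 2 = -12

Answer: -12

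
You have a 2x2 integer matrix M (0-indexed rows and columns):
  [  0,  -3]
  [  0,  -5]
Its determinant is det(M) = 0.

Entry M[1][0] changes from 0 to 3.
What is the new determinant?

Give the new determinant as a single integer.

det is linear in row 1: changing M[1][0] by delta changes det by delta * cofactor(1,0).
Cofactor C_10 = (-1)^(1+0) * minor(1,0) = 3
Entry delta = 3 - 0 = 3
Det delta = 3 * 3 = 9
New det = 0 + 9 = 9

Answer: 9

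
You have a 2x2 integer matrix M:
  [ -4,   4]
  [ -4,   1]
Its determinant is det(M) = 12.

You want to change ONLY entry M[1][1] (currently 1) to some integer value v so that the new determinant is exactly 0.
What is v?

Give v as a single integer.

Answer: 4

Derivation:
det is linear in entry M[1][1]: det = old_det + (v - 1) * C_11
Cofactor C_11 = -4
Want det = 0: 12 + (v - 1) * -4 = 0
  (v - 1) = -12 / -4 = 3
  v = 1 + (3) = 4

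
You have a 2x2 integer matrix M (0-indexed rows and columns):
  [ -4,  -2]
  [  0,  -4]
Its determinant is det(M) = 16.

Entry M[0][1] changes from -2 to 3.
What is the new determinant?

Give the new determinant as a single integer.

Answer: 16

Derivation:
det is linear in row 0: changing M[0][1] by delta changes det by delta * cofactor(0,1).
Cofactor C_01 = (-1)^(0+1) * minor(0,1) = 0
Entry delta = 3 - -2 = 5
Det delta = 5 * 0 = 0
New det = 16 + 0 = 16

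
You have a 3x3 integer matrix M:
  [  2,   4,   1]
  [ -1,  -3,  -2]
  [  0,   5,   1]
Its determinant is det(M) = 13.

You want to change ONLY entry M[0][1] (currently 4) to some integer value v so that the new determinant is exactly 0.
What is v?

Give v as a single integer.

det is linear in entry M[0][1]: det = old_det + (v - 4) * C_01
Cofactor C_01 = 1
Want det = 0: 13 + (v - 4) * 1 = 0
  (v - 4) = -13 / 1 = -13
  v = 4 + (-13) = -9

Answer: -9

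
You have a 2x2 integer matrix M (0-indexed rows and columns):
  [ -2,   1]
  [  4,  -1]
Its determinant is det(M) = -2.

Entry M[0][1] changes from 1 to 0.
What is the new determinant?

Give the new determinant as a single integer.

Answer: 2

Derivation:
det is linear in row 0: changing M[0][1] by delta changes det by delta * cofactor(0,1).
Cofactor C_01 = (-1)^(0+1) * minor(0,1) = -4
Entry delta = 0 - 1 = -1
Det delta = -1 * -4 = 4
New det = -2 + 4 = 2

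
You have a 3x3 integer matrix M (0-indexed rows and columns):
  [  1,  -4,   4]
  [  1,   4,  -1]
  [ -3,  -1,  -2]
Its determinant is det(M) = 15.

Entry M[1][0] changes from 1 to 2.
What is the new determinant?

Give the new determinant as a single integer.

det is linear in row 1: changing M[1][0] by delta changes det by delta * cofactor(1,0).
Cofactor C_10 = (-1)^(1+0) * minor(1,0) = -12
Entry delta = 2 - 1 = 1
Det delta = 1 * -12 = -12
New det = 15 + -12 = 3

Answer: 3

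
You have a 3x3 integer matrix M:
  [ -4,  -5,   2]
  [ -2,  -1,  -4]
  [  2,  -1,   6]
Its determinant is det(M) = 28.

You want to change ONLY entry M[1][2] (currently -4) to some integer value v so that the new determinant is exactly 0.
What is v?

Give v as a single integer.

det is linear in entry M[1][2]: det = old_det + (v - -4) * C_12
Cofactor C_12 = -14
Want det = 0: 28 + (v - -4) * -14 = 0
  (v - -4) = -28 / -14 = 2
  v = -4 + (2) = -2

Answer: -2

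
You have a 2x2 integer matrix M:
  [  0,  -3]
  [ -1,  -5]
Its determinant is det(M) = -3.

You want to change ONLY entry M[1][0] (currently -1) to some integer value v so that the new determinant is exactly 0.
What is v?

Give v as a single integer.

Answer: 0

Derivation:
det is linear in entry M[1][0]: det = old_det + (v - -1) * C_10
Cofactor C_10 = 3
Want det = 0: -3 + (v - -1) * 3 = 0
  (v - -1) = 3 / 3 = 1
  v = -1 + (1) = 0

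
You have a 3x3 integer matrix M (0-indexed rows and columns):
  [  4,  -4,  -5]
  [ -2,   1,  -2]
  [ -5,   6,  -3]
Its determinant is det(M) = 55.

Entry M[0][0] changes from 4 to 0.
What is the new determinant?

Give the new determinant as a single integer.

Answer: 19

Derivation:
det is linear in row 0: changing M[0][0] by delta changes det by delta * cofactor(0,0).
Cofactor C_00 = (-1)^(0+0) * minor(0,0) = 9
Entry delta = 0 - 4 = -4
Det delta = -4 * 9 = -36
New det = 55 + -36 = 19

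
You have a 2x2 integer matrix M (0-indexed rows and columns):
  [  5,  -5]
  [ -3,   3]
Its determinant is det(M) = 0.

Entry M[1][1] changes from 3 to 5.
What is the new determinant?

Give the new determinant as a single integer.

Answer: 10

Derivation:
det is linear in row 1: changing M[1][1] by delta changes det by delta * cofactor(1,1).
Cofactor C_11 = (-1)^(1+1) * minor(1,1) = 5
Entry delta = 5 - 3 = 2
Det delta = 2 * 5 = 10
New det = 0 + 10 = 10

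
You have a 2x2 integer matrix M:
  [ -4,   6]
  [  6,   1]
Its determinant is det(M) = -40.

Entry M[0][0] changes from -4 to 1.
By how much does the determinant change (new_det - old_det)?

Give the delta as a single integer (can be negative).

Answer: 5

Derivation:
Cofactor C_00 = 1
Entry delta = 1 - -4 = 5
Det delta = entry_delta * cofactor = 5 * 1 = 5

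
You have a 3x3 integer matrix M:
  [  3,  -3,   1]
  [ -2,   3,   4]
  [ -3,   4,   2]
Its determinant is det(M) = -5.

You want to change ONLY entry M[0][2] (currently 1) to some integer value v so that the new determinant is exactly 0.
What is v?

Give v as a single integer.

det is linear in entry M[0][2]: det = old_det + (v - 1) * C_02
Cofactor C_02 = 1
Want det = 0: -5 + (v - 1) * 1 = 0
  (v - 1) = 5 / 1 = 5
  v = 1 + (5) = 6

Answer: 6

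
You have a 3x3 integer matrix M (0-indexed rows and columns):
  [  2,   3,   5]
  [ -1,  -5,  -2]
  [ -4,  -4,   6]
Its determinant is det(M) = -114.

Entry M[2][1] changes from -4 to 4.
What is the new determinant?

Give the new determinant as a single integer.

det is linear in row 2: changing M[2][1] by delta changes det by delta * cofactor(2,1).
Cofactor C_21 = (-1)^(2+1) * minor(2,1) = -1
Entry delta = 4 - -4 = 8
Det delta = 8 * -1 = -8
New det = -114 + -8 = -122

Answer: -122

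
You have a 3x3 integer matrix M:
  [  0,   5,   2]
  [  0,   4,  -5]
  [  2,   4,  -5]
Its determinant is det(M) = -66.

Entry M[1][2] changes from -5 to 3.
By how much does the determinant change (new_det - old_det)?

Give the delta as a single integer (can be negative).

Cofactor C_12 = 10
Entry delta = 3 - -5 = 8
Det delta = entry_delta * cofactor = 8 * 10 = 80

Answer: 80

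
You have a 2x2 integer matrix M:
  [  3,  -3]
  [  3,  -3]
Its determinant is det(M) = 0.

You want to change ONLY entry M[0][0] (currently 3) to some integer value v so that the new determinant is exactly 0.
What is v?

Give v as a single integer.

Answer: 3

Derivation:
det is linear in entry M[0][0]: det = old_det + (v - 3) * C_00
Cofactor C_00 = -3
Want det = 0: 0 + (v - 3) * -3 = 0
  (v - 3) = 0 / -3 = 0
  v = 3 + (0) = 3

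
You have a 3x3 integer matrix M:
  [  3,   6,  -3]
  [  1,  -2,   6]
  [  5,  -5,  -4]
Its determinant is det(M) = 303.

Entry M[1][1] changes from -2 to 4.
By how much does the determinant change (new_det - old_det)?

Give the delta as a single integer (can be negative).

Answer: 18

Derivation:
Cofactor C_11 = 3
Entry delta = 4 - -2 = 6
Det delta = entry_delta * cofactor = 6 * 3 = 18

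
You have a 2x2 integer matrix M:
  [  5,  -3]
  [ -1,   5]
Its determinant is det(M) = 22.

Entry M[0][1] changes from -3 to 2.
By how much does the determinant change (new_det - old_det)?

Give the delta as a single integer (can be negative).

Cofactor C_01 = 1
Entry delta = 2 - -3 = 5
Det delta = entry_delta * cofactor = 5 * 1 = 5

Answer: 5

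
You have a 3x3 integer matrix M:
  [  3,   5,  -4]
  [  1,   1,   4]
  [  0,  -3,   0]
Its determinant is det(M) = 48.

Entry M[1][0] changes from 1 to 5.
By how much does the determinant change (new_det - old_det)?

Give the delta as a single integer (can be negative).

Cofactor C_10 = 12
Entry delta = 5 - 1 = 4
Det delta = entry_delta * cofactor = 4 * 12 = 48

Answer: 48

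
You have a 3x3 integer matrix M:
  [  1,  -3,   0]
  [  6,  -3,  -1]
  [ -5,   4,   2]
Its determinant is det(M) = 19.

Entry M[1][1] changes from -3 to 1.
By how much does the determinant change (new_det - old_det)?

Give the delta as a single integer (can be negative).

Answer: 8

Derivation:
Cofactor C_11 = 2
Entry delta = 1 - -3 = 4
Det delta = entry_delta * cofactor = 4 * 2 = 8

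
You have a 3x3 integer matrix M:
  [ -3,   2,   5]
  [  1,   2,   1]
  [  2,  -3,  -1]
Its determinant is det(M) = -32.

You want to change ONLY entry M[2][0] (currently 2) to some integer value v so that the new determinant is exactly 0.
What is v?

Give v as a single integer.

det is linear in entry M[2][0]: det = old_det + (v - 2) * C_20
Cofactor C_20 = -8
Want det = 0: -32 + (v - 2) * -8 = 0
  (v - 2) = 32 / -8 = -4
  v = 2 + (-4) = -2

Answer: -2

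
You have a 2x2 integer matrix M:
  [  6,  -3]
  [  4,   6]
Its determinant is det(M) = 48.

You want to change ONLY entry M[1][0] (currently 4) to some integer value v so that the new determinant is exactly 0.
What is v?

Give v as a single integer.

det is linear in entry M[1][0]: det = old_det + (v - 4) * C_10
Cofactor C_10 = 3
Want det = 0: 48 + (v - 4) * 3 = 0
  (v - 4) = -48 / 3 = -16
  v = 4 + (-16) = -12

Answer: -12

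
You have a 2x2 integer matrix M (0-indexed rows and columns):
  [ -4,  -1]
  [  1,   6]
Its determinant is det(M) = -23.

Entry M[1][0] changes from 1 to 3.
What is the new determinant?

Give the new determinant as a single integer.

det is linear in row 1: changing M[1][0] by delta changes det by delta * cofactor(1,0).
Cofactor C_10 = (-1)^(1+0) * minor(1,0) = 1
Entry delta = 3 - 1 = 2
Det delta = 2 * 1 = 2
New det = -23 + 2 = -21

Answer: -21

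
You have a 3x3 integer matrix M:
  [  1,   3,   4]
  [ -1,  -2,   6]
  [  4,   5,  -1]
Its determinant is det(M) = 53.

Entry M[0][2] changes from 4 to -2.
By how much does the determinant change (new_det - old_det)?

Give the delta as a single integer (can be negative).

Answer: -18

Derivation:
Cofactor C_02 = 3
Entry delta = -2 - 4 = -6
Det delta = entry_delta * cofactor = -6 * 3 = -18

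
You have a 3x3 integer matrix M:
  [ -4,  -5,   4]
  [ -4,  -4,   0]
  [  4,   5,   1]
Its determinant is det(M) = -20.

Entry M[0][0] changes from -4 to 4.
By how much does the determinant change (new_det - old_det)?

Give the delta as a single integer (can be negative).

Answer: -32

Derivation:
Cofactor C_00 = -4
Entry delta = 4 - -4 = 8
Det delta = entry_delta * cofactor = 8 * -4 = -32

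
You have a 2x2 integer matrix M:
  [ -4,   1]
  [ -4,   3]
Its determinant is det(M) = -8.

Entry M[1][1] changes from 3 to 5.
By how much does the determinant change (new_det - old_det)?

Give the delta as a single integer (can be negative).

Answer: -8

Derivation:
Cofactor C_11 = -4
Entry delta = 5 - 3 = 2
Det delta = entry_delta * cofactor = 2 * -4 = -8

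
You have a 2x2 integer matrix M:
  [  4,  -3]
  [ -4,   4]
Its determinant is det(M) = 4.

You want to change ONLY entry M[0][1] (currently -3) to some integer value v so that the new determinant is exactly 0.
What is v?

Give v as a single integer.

det is linear in entry M[0][1]: det = old_det + (v - -3) * C_01
Cofactor C_01 = 4
Want det = 0: 4 + (v - -3) * 4 = 0
  (v - -3) = -4 / 4 = -1
  v = -3 + (-1) = -4

Answer: -4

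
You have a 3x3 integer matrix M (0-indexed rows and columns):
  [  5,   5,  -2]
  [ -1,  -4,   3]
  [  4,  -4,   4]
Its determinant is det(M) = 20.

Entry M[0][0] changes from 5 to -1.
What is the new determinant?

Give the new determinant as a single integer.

Answer: 44

Derivation:
det is linear in row 0: changing M[0][0] by delta changes det by delta * cofactor(0,0).
Cofactor C_00 = (-1)^(0+0) * minor(0,0) = -4
Entry delta = -1 - 5 = -6
Det delta = -6 * -4 = 24
New det = 20 + 24 = 44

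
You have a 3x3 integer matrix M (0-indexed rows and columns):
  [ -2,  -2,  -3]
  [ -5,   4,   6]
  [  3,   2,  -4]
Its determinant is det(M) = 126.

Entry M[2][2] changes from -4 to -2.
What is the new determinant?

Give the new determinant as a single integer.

Answer: 90

Derivation:
det is linear in row 2: changing M[2][2] by delta changes det by delta * cofactor(2,2).
Cofactor C_22 = (-1)^(2+2) * minor(2,2) = -18
Entry delta = -2 - -4 = 2
Det delta = 2 * -18 = -36
New det = 126 + -36 = 90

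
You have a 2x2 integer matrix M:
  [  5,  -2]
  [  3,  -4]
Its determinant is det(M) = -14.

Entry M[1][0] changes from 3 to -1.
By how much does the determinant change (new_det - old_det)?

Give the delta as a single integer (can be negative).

Cofactor C_10 = 2
Entry delta = -1 - 3 = -4
Det delta = entry_delta * cofactor = -4 * 2 = -8

Answer: -8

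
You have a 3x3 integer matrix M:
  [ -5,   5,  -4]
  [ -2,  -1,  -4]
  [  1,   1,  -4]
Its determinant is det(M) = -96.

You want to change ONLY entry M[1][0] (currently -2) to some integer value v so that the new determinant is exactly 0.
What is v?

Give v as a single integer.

det is linear in entry M[1][0]: det = old_det + (v - -2) * C_10
Cofactor C_10 = 16
Want det = 0: -96 + (v - -2) * 16 = 0
  (v - -2) = 96 / 16 = 6
  v = -2 + (6) = 4

Answer: 4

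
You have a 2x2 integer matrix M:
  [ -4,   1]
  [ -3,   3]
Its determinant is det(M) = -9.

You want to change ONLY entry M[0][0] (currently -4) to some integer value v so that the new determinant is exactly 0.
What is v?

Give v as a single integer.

Answer: -1

Derivation:
det is linear in entry M[0][0]: det = old_det + (v - -4) * C_00
Cofactor C_00 = 3
Want det = 0: -9 + (v - -4) * 3 = 0
  (v - -4) = 9 / 3 = 3
  v = -4 + (3) = -1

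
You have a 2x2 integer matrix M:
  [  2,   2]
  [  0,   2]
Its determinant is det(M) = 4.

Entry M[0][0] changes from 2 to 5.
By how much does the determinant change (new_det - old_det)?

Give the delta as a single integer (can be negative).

Answer: 6

Derivation:
Cofactor C_00 = 2
Entry delta = 5 - 2 = 3
Det delta = entry_delta * cofactor = 3 * 2 = 6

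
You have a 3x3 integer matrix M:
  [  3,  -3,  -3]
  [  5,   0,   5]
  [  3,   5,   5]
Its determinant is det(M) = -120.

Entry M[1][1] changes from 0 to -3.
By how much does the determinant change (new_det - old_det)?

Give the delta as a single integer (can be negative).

Cofactor C_11 = 24
Entry delta = -3 - 0 = -3
Det delta = entry_delta * cofactor = -3 * 24 = -72

Answer: -72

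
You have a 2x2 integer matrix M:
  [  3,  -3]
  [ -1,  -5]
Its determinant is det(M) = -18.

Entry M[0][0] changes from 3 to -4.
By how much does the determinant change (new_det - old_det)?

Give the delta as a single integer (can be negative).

Answer: 35

Derivation:
Cofactor C_00 = -5
Entry delta = -4 - 3 = -7
Det delta = entry_delta * cofactor = -7 * -5 = 35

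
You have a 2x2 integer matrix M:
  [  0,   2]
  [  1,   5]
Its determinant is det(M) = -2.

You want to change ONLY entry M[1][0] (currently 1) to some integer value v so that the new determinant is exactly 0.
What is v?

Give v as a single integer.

det is linear in entry M[1][0]: det = old_det + (v - 1) * C_10
Cofactor C_10 = -2
Want det = 0: -2 + (v - 1) * -2 = 0
  (v - 1) = 2 / -2 = -1
  v = 1 + (-1) = 0

Answer: 0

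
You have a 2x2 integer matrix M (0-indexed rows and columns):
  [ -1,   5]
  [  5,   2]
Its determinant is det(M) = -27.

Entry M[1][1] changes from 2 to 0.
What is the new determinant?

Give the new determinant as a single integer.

det is linear in row 1: changing M[1][1] by delta changes det by delta * cofactor(1,1).
Cofactor C_11 = (-1)^(1+1) * minor(1,1) = -1
Entry delta = 0 - 2 = -2
Det delta = -2 * -1 = 2
New det = -27 + 2 = -25

Answer: -25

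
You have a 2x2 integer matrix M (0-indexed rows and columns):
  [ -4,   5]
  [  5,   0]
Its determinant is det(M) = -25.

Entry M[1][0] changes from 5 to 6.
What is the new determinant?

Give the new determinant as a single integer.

Answer: -30

Derivation:
det is linear in row 1: changing M[1][0] by delta changes det by delta * cofactor(1,0).
Cofactor C_10 = (-1)^(1+0) * minor(1,0) = -5
Entry delta = 6 - 5 = 1
Det delta = 1 * -5 = -5
New det = -25 + -5 = -30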